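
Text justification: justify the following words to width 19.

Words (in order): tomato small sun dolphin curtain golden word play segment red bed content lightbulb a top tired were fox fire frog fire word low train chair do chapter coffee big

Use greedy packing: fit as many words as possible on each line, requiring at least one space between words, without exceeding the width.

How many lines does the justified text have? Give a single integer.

Answer: 9

Derivation:
Line 1: ['tomato', 'small', 'sun'] (min_width=16, slack=3)
Line 2: ['dolphin', 'curtain'] (min_width=15, slack=4)
Line 3: ['golden', 'word', 'play'] (min_width=16, slack=3)
Line 4: ['segment', 'red', 'bed'] (min_width=15, slack=4)
Line 5: ['content', 'lightbulb', 'a'] (min_width=19, slack=0)
Line 6: ['top', 'tired', 'were', 'fox'] (min_width=18, slack=1)
Line 7: ['fire', 'frog', 'fire', 'word'] (min_width=19, slack=0)
Line 8: ['low', 'train', 'chair', 'do'] (min_width=18, slack=1)
Line 9: ['chapter', 'coffee', 'big'] (min_width=18, slack=1)
Total lines: 9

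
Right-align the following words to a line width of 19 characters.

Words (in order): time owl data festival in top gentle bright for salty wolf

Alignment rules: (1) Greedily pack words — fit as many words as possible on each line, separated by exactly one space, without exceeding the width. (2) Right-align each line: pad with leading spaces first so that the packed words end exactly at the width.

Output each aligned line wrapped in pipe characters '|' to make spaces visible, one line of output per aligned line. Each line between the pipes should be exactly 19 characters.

Line 1: ['time', 'owl', 'data'] (min_width=13, slack=6)
Line 2: ['festival', 'in', 'top'] (min_width=15, slack=4)
Line 3: ['gentle', 'bright', 'for'] (min_width=17, slack=2)
Line 4: ['salty', 'wolf'] (min_width=10, slack=9)

Answer: |      time owl data|
|    festival in top|
|  gentle bright for|
|         salty wolf|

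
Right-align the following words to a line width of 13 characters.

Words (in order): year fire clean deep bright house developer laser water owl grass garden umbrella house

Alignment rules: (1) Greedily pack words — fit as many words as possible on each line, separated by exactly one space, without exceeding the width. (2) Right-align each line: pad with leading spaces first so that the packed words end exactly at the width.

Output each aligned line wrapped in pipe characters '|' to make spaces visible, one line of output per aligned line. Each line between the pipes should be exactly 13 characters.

Answer: |    year fire|
|   clean deep|
| bright house|
|    developer|
|  laser water|
|    owl grass|
|       garden|
|     umbrella|
|        house|

Derivation:
Line 1: ['year', 'fire'] (min_width=9, slack=4)
Line 2: ['clean', 'deep'] (min_width=10, slack=3)
Line 3: ['bright', 'house'] (min_width=12, slack=1)
Line 4: ['developer'] (min_width=9, slack=4)
Line 5: ['laser', 'water'] (min_width=11, slack=2)
Line 6: ['owl', 'grass'] (min_width=9, slack=4)
Line 7: ['garden'] (min_width=6, slack=7)
Line 8: ['umbrella'] (min_width=8, slack=5)
Line 9: ['house'] (min_width=5, slack=8)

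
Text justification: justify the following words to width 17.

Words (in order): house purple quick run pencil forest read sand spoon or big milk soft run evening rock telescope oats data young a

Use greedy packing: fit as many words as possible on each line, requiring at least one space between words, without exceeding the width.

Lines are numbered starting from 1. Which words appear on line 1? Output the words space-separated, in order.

Answer: house purple

Derivation:
Line 1: ['house', 'purple'] (min_width=12, slack=5)
Line 2: ['quick', 'run', 'pencil'] (min_width=16, slack=1)
Line 3: ['forest', 'read', 'sand'] (min_width=16, slack=1)
Line 4: ['spoon', 'or', 'big', 'milk'] (min_width=17, slack=0)
Line 5: ['soft', 'run', 'evening'] (min_width=16, slack=1)
Line 6: ['rock', 'telescope'] (min_width=14, slack=3)
Line 7: ['oats', 'data', 'young', 'a'] (min_width=17, slack=0)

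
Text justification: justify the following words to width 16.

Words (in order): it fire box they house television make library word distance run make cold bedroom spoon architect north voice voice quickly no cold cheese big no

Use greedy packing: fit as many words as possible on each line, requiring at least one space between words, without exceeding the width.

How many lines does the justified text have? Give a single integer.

Line 1: ['it', 'fire', 'box', 'they'] (min_width=16, slack=0)
Line 2: ['house', 'television'] (min_width=16, slack=0)
Line 3: ['make', 'library'] (min_width=12, slack=4)
Line 4: ['word', 'distance'] (min_width=13, slack=3)
Line 5: ['run', 'make', 'cold'] (min_width=13, slack=3)
Line 6: ['bedroom', 'spoon'] (min_width=13, slack=3)
Line 7: ['architect', 'north'] (min_width=15, slack=1)
Line 8: ['voice', 'voice'] (min_width=11, slack=5)
Line 9: ['quickly', 'no', 'cold'] (min_width=15, slack=1)
Line 10: ['cheese', 'big', 'no'] (min_width=13, slack=3)
Total lines: 10

Answer: 10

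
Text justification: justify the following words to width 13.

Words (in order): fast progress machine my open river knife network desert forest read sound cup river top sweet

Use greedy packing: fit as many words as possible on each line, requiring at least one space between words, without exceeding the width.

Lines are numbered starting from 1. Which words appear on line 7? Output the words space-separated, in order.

Answer: cup river top

Derivation:
Line 1: ['fast', 'progress'] (min_width=13, slack=0)
Line 2: ['machine', 'my'] (min_width=10, slack=3)
Line 3: ['open', 'river'] (min_width=10, slack=3)
Line 4: ['knife', 'network'] (min_width=13, slack=0)
Line 5: ['desert', 'forest'] (min_width=13, slack=0)
Line 6: ['read', 'sound'] (min_width=10, slack=3)
Line 7: ['cup', 'river', 'top'] (min_width=13, slack=0)
Line 8: ['sweet'] (min_width=5, slack=8)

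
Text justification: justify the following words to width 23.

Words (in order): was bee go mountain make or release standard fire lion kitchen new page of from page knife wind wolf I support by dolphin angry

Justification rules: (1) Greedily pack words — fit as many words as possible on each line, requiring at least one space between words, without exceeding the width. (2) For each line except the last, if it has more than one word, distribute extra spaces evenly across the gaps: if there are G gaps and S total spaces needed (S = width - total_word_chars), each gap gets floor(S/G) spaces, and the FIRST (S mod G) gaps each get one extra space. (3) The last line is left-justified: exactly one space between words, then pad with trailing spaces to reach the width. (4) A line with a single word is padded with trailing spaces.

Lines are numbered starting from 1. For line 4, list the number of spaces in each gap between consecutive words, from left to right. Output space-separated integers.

Line 1: ['was', 'bee', 'go', 'mountain'] (min_width=19, slack=4)
Line 2: ['make', 'or', 'release'] (min_width=15, slack=8)
Line 3: ['standard', 'fire', 'lion'] (min_width=18, slack=5)
Line 4: ['kitchen', 'new', 'page', 'of'] (min_width=19, slack=4)
Line 5: ['from', 'page', 'knife', 'wind'] (min_width=20, slack=3)
Line 6: ['wolf', 'I', 'support', 'by'] (min_width=17, slack=6)
Line 7: ['dolphin', 'angry'] (min_width=13, slack=10)

Answer: 3 2 2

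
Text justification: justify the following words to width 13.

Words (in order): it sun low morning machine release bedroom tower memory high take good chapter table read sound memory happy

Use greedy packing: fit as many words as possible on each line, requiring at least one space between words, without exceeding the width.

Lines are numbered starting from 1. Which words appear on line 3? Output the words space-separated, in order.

Answer: machine

Derivation:
Line 1: ['it', 'sun', 'low'] (min_width=10, slack=3)
Line 2: ['morning'] (min_width=7, slack=6)
Line 3: ['machine'] (min_width=7, slack=6)
Line 4: ['release'] (min_width=7, slack=6)
Line 5: ['bedroom', 'tower'] (min_width=13, slack=0)
Line 6: ['memory', 'high'] (min_width=11, slack=2)
Line 7: ['take', 'good'] (min_width=9, slack=4)
Line 8: ['chapter', 'table'] (min_width=13, slack=0)
Line 9: ['read', 'sound'] (min_width=10, slack=3)
Line 10: ['memory', 'happy'] (min_width=12, slack=1)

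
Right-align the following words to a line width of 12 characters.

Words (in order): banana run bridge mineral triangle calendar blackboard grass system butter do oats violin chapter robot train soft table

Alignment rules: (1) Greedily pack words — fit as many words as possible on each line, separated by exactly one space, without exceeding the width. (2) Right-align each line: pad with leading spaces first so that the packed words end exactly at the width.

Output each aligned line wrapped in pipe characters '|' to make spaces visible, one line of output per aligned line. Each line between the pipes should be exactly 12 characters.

Line 1: ['banana', 'run'] (min_width=10, slack=2)
Line 2: ['bridge'] (min_width=6, slack=6)
Line 3: ['mineral'] (min_width=7, slack=5)
Line 4: ['triangle'] (min_width=8, slack=4)
Line 5: ['calendar'] (min_width=8, slack=4)
Line 6: ['blackboard'] (min_width=10, slack=2)
Line 7: ['grass', 'system'] (min_width=12, slack=0)
Line 8: ['butter', 'do'] (min_width=9, slack=3)
Line 9: ['oats', 'violin'] (min_width=11, slack=1)
Line 10: ['chapter'] (min_width=7, slack=5)
Line 11: ['robot', 'train'] (min_width=11, slack=1)
Line 12: ['soft', 'table'] (min_width=10, slack=2)

Answer: |  banana run|
|      bridge|
|     mineral|
|    triangle|
|    calendar|
|  blackboard|
|grass system|
|   butter do|
| oats violin|
|     chapter|
| robot train|
|  soft table|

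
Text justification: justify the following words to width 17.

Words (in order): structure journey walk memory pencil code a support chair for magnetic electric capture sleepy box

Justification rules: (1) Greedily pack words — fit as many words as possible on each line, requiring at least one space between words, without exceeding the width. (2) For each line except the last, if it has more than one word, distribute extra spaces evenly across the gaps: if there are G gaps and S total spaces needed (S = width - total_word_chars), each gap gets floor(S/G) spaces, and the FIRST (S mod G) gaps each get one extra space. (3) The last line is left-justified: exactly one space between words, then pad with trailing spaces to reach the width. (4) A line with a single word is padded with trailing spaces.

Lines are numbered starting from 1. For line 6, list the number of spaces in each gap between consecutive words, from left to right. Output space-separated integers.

Line 1: ['structure', 'journey'] (min_width=17, slack=0)
Line 2: ['walk', 'memory'] (min_width=11, slack=6)
Line 3: ['pencil', 'code', 'a'] (min_width=13, slack=4)
Line 4: ['support', 'chair', 'for'] (min_width=17, slack=0)
Line 5: ['magnetic', 'electric'] (min_width=17, slack=0)
Line 6: ['capture', 'sleepy'] (min_width=14, slack=3)
Line 7: ['box'] (min_width=3, slack=14)

Answer: 4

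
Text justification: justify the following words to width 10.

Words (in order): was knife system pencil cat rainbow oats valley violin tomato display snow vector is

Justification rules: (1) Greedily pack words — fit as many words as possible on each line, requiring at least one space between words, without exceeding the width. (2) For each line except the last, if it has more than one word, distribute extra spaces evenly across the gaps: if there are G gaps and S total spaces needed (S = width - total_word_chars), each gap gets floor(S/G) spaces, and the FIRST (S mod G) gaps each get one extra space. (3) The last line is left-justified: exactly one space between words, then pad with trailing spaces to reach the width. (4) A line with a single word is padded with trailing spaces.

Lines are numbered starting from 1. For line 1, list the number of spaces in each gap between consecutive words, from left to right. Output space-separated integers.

Line 1: ['was', 'knife'] (min_width=9, slack=1)
Line 2: ['system'] (min_width=6, slack=4)
Line 3: ['pencil', 'cat'] (min_width=10, slack=0)
Line 4: ['rainbow'] (min_width=7, slack=3)
Line 5: ['oats'] (min_width=4, slack=6)
Line 6: ['valley'] (min_width=6, slack=4)
Line 7: ['violin'] (min_width=6, slack=4)
Line 8: ['tomato'] (min_width=6, slack=4)
Line 9: ['display'] (min_width=7, slack=3)
Line 10: ['snow'] (min_width=4, slack=6)
Line 11: ['vector', 'is'] (min_width=9, slack=1)

Answer: 2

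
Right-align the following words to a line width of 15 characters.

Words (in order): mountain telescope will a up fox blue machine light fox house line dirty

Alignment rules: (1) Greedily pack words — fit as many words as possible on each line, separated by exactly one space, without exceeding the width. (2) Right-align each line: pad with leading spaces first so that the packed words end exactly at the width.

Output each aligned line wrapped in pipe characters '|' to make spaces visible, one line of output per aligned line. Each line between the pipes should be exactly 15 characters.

Answer: |       mountain|
| telescope will|
|  a up fox blue|
|  machine light|
| fox house line|
|          dirty|

Derivation:
Line 1: ['mountain'] (min_width=8, slack=7)
Line 2: ['telescope', 'will'] (min_width=14, slack=1)
Line 3: ['a', 'up', 'fox', 'blue'] (min_width=13, slack=2)
Line 4: ['machine', 'light'] (min_width=13, slack=2)
Line 5: ['fox', 'house', 'line'] (min_width=14, slack=1)
Line 6: ['dirty'] (min_width=5, slack=10)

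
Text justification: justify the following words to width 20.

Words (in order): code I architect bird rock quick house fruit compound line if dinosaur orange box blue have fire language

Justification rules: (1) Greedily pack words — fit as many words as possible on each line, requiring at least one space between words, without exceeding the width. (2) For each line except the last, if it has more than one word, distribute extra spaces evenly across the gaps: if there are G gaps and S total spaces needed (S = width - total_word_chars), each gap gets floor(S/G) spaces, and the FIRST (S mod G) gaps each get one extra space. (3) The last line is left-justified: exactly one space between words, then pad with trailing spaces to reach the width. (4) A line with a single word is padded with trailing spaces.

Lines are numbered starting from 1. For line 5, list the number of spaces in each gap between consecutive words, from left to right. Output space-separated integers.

Answer: 1 1 1

Derivation:
Line 1: ['code', 'I', 'architect'] (min_width=16, slack=4)
Line 2: ['bird', 'rock', 'quick'] (min_width=15, slack=5)
Line 3: ['house', 'fruit', 'compound'] (min_width=20, slack=0)
Line 4: ['line', 'if', 'dinosaur'] (min_width=16, slack=4)
Line 5: ['orange', 'box', 'blue', 'have'] (min_width=20, slack=0)
Line 6: ['fire', 'language'] (min_width=13, slack=7)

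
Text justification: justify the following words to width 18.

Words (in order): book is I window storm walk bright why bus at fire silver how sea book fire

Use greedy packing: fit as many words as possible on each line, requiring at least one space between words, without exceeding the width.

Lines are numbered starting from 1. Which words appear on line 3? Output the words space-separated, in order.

Answer: why bus at fire

Derivation:
Line 1: ['book', 'is', 'I', 'window'] (min_width=16, slack=2)
Line 2: ['storm', 'walk', 'bright'] (min_width=17, slack=1)
Line 3: ['why', 'bus', 'at', 'fire'] (min_width=15, slack=3)
Line 4: ['silver', 'how', 'sea'] (min_width=14, slack=4)
Line 5: ['book', 'fire'] (min_width=9, slack=9)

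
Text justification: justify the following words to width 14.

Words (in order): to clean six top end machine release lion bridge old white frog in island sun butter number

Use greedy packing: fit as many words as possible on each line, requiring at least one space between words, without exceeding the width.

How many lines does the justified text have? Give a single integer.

Line 1: ['to', 'clean', 'six'] (min_width=12, slack=2)
Line 2: ['top', 'end'] (min_width=7, slack=7)
Line 3: ['machine'] (min_width=7, slack=7)
Line 4: ['release', 'lion'] (min_width=12, slack=2)
Line 5: ['bridge', 'old'] (min_width=10, slack=4)
Line 6: ['white', 'frog', 'in'] (min_width=13, slack=1)
Line 7: ['island', 'sun'] (min_width=10, slack=4)
Line 8: ['butter', 'number'] (min_width=13, slack=1)
Total lines: 8

Answer: 8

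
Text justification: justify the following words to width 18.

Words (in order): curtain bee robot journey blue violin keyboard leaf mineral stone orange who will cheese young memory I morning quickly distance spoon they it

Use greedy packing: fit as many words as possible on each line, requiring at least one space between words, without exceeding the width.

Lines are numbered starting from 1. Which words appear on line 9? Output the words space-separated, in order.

Answer: spoon they it

Derivation:
Line 1: ['curtain', 'bee', 'robot'] (min_width=17, slack=1)
Line 2: ['journey', 'blue'] (min_width=12, slack=6)
Line 3: ['violin', 'keyboard'] (min_width=15, slack=3)
Line 4: ['leaf', 'mineral', 'stone'] (min_width=18, slack=0)
Line 5: ['orange', 'who', 'will'] (min_width=15, slack=3)
Line 6: ['cheese', 'young'] (min_width=12, slack=6)
Line 7: ['memory', 'I', 'morning'] (min_width=16, slack=2)
Line 8: ['quickly', 'distance'] (min_width=16, slack=2)
Line 9: ['spoon', 'they', 'it'] (min_width=13, slack=5)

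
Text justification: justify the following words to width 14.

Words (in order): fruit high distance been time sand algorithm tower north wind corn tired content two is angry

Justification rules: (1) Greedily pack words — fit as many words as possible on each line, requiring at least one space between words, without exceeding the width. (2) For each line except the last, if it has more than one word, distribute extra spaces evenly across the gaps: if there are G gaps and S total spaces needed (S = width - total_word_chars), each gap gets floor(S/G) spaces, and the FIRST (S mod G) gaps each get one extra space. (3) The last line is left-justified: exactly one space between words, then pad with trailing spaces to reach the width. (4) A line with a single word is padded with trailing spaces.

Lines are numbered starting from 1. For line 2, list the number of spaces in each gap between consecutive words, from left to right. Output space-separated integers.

Answer: 2

Derivation:
Line 1: ['fruit', 'high'] (min_width=10, slack=4)
Line 2: ['distance', 'been'] (min_width=13, slack=1)
Line 3: ['time', 'sand'] (min_width=9, slack=5)
Line 4: ['algorithm'] (min_width=9, slack=5)
Line 5: ['tower', 'north'] (min_width=11, slack=3)
Line 6: ['wind', 'corn'] (min_width=9, slack=5)
Line 7: ['tired', 'content'] (min_width=13, slack=1)
Line 8: ['two', 'is', 'angry'] (min_width=12, slack=2)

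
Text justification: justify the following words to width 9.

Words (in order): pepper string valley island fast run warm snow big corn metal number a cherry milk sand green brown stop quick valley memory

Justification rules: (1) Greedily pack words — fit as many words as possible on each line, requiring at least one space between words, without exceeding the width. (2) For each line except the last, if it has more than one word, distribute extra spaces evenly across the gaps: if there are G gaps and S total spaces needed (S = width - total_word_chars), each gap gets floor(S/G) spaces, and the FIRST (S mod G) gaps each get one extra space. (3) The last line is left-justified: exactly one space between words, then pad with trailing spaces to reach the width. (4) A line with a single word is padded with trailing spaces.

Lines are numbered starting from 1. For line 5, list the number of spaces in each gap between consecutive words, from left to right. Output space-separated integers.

Answer: 2

Derivation:
Line 1: ['pepper'] (min_width=6, slack=3)
Line 2: ['string'] (min_width=6, slack=3)
Line 3: ['valley'] (min_width=6, slack=3)
Line 4: ['island'] (min_width=6, slack=3)
Line 5: ['fast', 'run'] (min_width=8, slack=1)
Line 6: ['warm', 'snow'] (min_width=9, slack=0)
Line 7: ['big', 'corn'] (min_width=8, slack=1)
Line 8: ['metal'] (min_width=5, slack=4)
Line 9: ['number', 'a'] (min_width=8, slack=1)
Line 10: ['cherry'] (min_width=6, slack=3)
Line 11: ['milk', 'sand'] (min_width=9, slack=0)
Line 12: ['green'] (min_width=5, slack=4)
Line 13: ['brown'] (min_width=5, slack=4)
Line 14: ['stop'] (min_width=4, slack=5)
Line 15: ['quick'] (min_width=5, slack=4)
Line 16: ['valley'] (min_width=6, slack=3)
Line 17: ['memory'] (min_width=6, slack=3)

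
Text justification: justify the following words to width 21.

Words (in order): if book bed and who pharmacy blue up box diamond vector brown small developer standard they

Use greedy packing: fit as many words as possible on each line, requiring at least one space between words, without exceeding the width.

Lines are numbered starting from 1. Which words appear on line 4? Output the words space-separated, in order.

Answer: small developer

Derivation:
Line 1: ['if', 'book', 'bed', 'and', 'who'] (min_width=19, slack=2)
Line 2: ['pharmacy', 'blue', 'up', 'box'] (min_width=20, slack=1)
Line 3: ['diamond', 'vector', 'brown'] (min_width=20, slack=1)
Line 4: ['small', 'developer'] (min_width=15, slack=6)
Line 5: ['standard', 'they'] (min_width=13, slack=8)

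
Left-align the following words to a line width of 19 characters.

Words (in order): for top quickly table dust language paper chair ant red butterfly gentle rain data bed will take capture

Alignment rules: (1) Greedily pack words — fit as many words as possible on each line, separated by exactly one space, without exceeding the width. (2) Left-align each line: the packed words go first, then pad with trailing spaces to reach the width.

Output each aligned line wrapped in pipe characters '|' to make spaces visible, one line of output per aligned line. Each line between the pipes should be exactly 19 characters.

Answer: |for top quickly    |
|table dust language|
|paper chair ant red|
|butterfly gentle   |
|rain data bed will |
|take capture       |

Derivation:
Line 1: ['for', 'top', 'quickly'] (min_width=15, slack=4)
Line 2: ['table', 'dust', 'language'] (min_width=19, slack=0)
Line 3: ['paper', 'chair', 'ant', 'red'] (min_width=19, slack=0)
Line 4: ['butterfly', 'gentle'] (min_width=16, slack=3)
Line 5: ['rain', 'data', 'bed', 'will'] (min_width=18, slack=1)
Line 6: ['take', 'capture'] (min_width=12, slack=7)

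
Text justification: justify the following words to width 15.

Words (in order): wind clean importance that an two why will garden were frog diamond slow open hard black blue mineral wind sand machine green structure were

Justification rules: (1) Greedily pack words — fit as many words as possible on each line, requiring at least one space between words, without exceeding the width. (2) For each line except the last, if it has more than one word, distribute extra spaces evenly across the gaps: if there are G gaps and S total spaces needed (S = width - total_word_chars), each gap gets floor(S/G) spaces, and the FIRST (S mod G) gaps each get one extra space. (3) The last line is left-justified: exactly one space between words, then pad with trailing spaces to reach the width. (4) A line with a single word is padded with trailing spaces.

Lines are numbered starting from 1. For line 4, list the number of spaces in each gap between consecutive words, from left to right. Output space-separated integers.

Line 1: ['wind', 'clean'] (min_width=10, slack=5)
Line 2: ['importance', 'that'] (min_width=15, slack=0)
Line 3: ['an', 'two', 'why', 'will'] (min_width=15, slack=0)
Line 4: ['garden', 'were'] (min_width=11, slack=4)
Line 5: ['frog', 'diamond'] (min_width=12, slack=3)
Line 6: ['slow', 'open', 'hard'] (min_width=14, slack=1)
Line 7: ['black', 'blue'] (min_width=10, slack=5)
Line 8: ['mineral', 'wind'] (min_width=12, slack=3)
Line 9: ['sand', 'machine'] (min_width=12, slack=3)
Line 10: ['green', 'structure'] (min_width=15, slack=0)
Line 11: ['were'] (min_width=4, slack=11)

Answer: 5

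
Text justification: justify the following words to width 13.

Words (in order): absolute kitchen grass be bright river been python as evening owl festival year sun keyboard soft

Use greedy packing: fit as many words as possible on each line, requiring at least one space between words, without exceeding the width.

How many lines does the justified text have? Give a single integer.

Answer: 9

Derivation:
Line 1: ['absolute'] (min_width=8, slack=5)
Line 2: ['kitchen', 'grass'] (min_width=13, slack=0)
Line 3: ['be', 'bright'] (min_width=9, slack=4)
Line 4: ['river', 'been'] (min_width=10, slack=3)
Line 5: ['python', 'as'] (min_width=9, slack=4)
Line 6: ['evening', 'owl'] (min_width=11, slack=2)
Line 7: ['festival', 'year'] (min_width=13, slack=0)
Line 8: ['sun', 'keyboard'] (min_width=12, slack=1)
Line 9: ['soft'] (min_width=4, slack=9)
Total lines: 9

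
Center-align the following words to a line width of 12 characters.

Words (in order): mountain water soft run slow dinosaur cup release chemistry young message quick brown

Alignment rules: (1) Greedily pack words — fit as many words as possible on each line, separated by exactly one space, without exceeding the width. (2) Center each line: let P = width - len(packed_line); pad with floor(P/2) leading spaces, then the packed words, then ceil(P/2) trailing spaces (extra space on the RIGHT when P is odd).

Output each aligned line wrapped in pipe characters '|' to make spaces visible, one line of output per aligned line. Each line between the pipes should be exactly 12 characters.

Line 1: ['mountain'] (min_width=8, slack=4)
Line 2: ['water', 'soft'] (min_width=10, slack=2)
Line 3: ['run', 'slow'] (min_width=8, slack=4)
Line 4: ['dinosaur', 'cup'] (min_width=12, slack=0)
Line 5: ['release'] (min_width=7, slack=5)
Line 6: ['chemistry'] (min_width=9, slack=3)
Line 7: ['young'] (min_width=5, slack=7)
Line 8: ['message'] (min_width=7, slack=5)
Line 9: ['quick', 'brown'] (min_width=11, slack=1)

Answer: |  mountain  |
| water soft |
|  run slow  |
|dinosaur cup|
|  release   |
| chemistry  |
|   young    |
|  message   |
|quick brown |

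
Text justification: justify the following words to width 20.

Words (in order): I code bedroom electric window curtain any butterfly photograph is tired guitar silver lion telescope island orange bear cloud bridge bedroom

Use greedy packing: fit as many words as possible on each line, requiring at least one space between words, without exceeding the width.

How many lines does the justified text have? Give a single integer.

Line 1: ['I', 'code', 'bedroom'] (min_width=14, slack=6)
Line 2: ['electric', 'window'] (min_width=15, slack=5)
Line 3: ['curtain', 'any'] (min_width=11, slack=9)
Line 4: ['butterfly', 'photograph'] (min_width=20, slack=0)
Line 5: ['is', 'tired', 'guitar'] (min_width=15, slack=5)
Line 6: ['silver', 'lion'] (min_width=11, slack=9)
Line 7: ['telescope', 'island'] (min_width=16, slack=4)
Line 8: ['orange', 'bear', 'cloud'] (min_width=17, slack=3)
Line 9: ['bridge', 'bedroom'] (min_width=14, slack=6)
Total lines: 9

Answer: 9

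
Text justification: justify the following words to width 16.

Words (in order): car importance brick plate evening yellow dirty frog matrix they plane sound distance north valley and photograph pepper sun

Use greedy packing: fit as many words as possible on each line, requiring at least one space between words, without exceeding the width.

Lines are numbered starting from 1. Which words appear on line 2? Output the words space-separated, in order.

Answer: brick plate

Derivation:
Line 1: ['car', 'importance'] (min_width=14, slack=2)
Line 2: ['brick', 'plate'] (min_width=11, slack=5)
Line 3: ['evening', 'yellow'] (min_width=14, slack=2)
Line 4: ['dirty', 'frog'] (min_width=10, slack=6)
Line 5: ['matrix', 'they'] (min_width=11, slack=5)
Line 6: ['plane', 'sound'] (min_width=11, slack=5)
Line 7: ['distance', 'north'] (min_width=14, slack=2)
Line 8: ['valley', 'and'] (min_width=10, slack=6)
Line 9: ['photograph'] (min_width=10, slack=6)
Line 10: ['pepper', 'sun'] (min_width=10, slack=6)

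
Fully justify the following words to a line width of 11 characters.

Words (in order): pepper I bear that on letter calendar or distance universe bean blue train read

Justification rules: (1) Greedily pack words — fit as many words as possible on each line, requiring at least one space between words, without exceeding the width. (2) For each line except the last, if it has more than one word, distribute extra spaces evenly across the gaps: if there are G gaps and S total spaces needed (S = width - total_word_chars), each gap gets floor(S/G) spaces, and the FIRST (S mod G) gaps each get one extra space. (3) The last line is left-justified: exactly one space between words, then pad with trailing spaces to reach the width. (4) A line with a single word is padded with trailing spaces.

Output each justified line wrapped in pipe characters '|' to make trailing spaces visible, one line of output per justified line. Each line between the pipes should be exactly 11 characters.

Line 1: ['pepper', 'I'] (min_width=8, slack=3)
Line 2: ['bear', 'that'] (min_width=9, slack=2)
Line 3: ['on', 'letter'] (min_width=9, slack=2)
Line 4: ['calendar', 'or'] (min_width=11, slack=0)
Line 5: ['distance'] (min_width=8, slack=3)
Line 6: ['universe'] (min_width=8, slack=3)
Line 7: ['bean', 'blue'] (min_width=9, slack=2)
Line 8: ['train', 'read'] (min_width=10, slack=1)

Answer: |pepper    I|
|bear   that|
|on   letter|
|calendar or|
|distance   |
|universe   |
|bean   blue|
|train read |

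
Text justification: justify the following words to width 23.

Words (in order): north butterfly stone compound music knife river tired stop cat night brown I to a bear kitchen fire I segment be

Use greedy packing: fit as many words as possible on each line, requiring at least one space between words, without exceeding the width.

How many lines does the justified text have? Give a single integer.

Line 1: ['north', 'butterfly', 'stone'] (min_width=21, slack=2)
Line 2: ['compound', 'music', 'knife'] (min_width=20, slack=3)
Line 3: ['river', 'tired', 'stop', 'cat'] (min_width=20, slack=3)
Line 4: ['night', 'brown', 'I', 'to', 'a', 'bear'] (min_width=23, slack=0)
Line 5: ['kitchen', 'fire', 'I', 'segment'] (min_width=22, slack=1)
Line 6: ['be'] (min_width=2, slack=21)
Total lines: 6

Answer: 6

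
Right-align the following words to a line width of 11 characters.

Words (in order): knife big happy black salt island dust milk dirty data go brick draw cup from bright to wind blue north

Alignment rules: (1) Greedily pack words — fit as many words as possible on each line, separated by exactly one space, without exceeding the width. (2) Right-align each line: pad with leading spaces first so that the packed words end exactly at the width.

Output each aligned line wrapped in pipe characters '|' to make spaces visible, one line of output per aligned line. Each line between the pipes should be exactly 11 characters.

Answer: |  knife big|
|happy black|
|salt island|
|  dust milk|
| dirty data|
|   go brick|
|   draw cup|
|from bright|
|    to wind|
| blue north|

Derivation:
Line 1: ['knife', 'big'] (min_width=9, slack=2)
Line 2: ['happy', 'black'] (min_width=11, slack=0)
Line 3: ['salt', 'island'] (min_width=11, slack=0)
Line 4: ['dust', 'milk'] (min_width=9, slack=2)
Line 5: ['dirty', 'data'] (min_width=10, slack=1)
Line 6: ['go', 'brick'] (min_width=8, slack=3)
Line 7: ['draw', 'cup'] (min_width=8, slack=3)
Line 8: ['from', 'bright'] (min_width=11, slack=0)
Line 9: ['to', 'wind'] (min_width=7, slack=4)
Line 10: ['blue', 'north'] (min_width=10, slack=1)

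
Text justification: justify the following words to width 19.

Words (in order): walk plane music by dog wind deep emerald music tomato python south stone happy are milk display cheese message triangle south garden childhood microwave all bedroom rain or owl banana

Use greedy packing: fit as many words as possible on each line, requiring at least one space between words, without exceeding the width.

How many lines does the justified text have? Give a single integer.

Line 1: ['walk', 'plane', 'music', 'by'] (min_width=19, slack=0)
Line 2: ['dog', 'wind', 'deep'] (min_width=13, slack=6)
Line 3: ['emerald', 'music'] (min_width=13, slack=6)
Line 4: ['tomato', 'python', 'south'] (min_width=19, slack=0)
Line 5: ['stone', 'happy', 'are'] (min_width=15, slack=4)
Line 6: ['milk', 'display', 'cheese'] (min_width=19, slack=0)
Line 7: ['message', 'triangle'] (min_width=16, slack=3)
Line 8: ['south', 'garden'] (min_width=12, slack=7)
Line 9: ['childhood', 'microwave'] (min_width=19, slack=0)
Line 10: ['all', 'bedroom', 'rain', 'or'] (min_width=19, slack=0)
Line 11: ['owl', 'banana'] (min_width=10, slack=9)
Total lines: 11

Answer: 11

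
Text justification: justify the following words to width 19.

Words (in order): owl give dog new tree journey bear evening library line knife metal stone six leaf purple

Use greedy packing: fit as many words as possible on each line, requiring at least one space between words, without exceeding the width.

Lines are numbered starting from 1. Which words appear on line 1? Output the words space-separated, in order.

Line 1: ['owl', 'give', 'dog', 'new'] (min_width=16, slack=3)
Line 2: ['tree', 'journey', 'bear'] (min_width=17, slack=2)
Line 3: ['evening', 'library'] (min_width=15, slack=4)
Line 4: ['line', 'knife', 'metal'] (min_width=16, slack=3)
Line 5: ['stone', 'six', 'leaf'] (min_width=14, slack=5)
Line 6: ['purple'] (min_width=6, slack=13)

Answer: owl give dog new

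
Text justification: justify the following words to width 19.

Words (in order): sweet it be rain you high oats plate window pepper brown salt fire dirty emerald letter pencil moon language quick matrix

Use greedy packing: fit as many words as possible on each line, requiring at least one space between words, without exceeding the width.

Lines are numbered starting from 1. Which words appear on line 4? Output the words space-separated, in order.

Answer: salt fire dirty

Derivation:
Line 1: ['sweet', 'it', 'be', 'rain'] (min_width=16, slack=3)
Line 2: ['you', 'high', 'oats', 'plate'] (min_width=19, slack=0)
Line 3: ['window', 'pepper', 'brown'] (min_width=19, slack=0)
Line 4: ['salt', 'fire', 'dirty'] (min_width=15, slack=4)
Line 5: ['emerald', 'letter'] (min_width=14, slack=5)
Line 6: ['pencil', 'moon'] (min_width=11, slack=8)
Line 7: ['language', 'quick'] (min_width=14, slack=5)
Line 8: ['matrix'] (min_width=6, slack=13)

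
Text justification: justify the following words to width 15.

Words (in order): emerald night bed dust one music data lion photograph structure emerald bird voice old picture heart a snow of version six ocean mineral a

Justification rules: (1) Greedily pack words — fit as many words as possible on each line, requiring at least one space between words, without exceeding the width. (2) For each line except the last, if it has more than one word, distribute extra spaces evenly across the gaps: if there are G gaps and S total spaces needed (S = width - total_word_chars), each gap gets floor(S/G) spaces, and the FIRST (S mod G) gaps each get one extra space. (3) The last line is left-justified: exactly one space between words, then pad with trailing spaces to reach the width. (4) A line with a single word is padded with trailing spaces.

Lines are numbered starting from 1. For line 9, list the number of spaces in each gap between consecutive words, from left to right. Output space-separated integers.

Line 1: ['emerald', 'night'] (min_width=13, slack=2)
Line 2: ['bed', 'dust', 'one'] (min_width=12, slack=3)
Line 3: ['music', 'data', 'lion'] (min_width=15, slack=0)
Line 4: ['photograph'] (min_width=10, slack=5)
Line 5: ['structure'] (min_width=9, slack=6)
Line 6: ['emerald', 'bird'] (min_width=12, slack=3)
Line 7: ['voice', 'old'] (min_width=9, slack=6)
Line 8: ['picture', 'heart', 'a'] (min_width=15, slack=0)
Line 9: ['snow', 'of', 'version'] (min_width=15, slack=0)
Line 10: ['six', 'ocean'] (min_width=9, slack=6)
Line 11: ['mineral', 'a'] (min_width=9, slack=6)

Answer: 1 1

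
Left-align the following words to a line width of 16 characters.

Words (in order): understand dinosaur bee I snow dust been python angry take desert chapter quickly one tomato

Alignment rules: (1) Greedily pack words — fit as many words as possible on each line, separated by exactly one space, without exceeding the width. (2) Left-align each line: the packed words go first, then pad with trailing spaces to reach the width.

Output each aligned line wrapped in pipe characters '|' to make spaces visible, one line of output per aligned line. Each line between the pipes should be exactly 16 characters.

Line 1: ['understand'] (min_width=10, slack=6)
Line 2: ['dinosaur', 'bee', 'I'] (min_width=14, slack=2)
Line 3: ['snow', 'dust', 'been'] (min_width=14, slack=2)
Line 4: ['python', 'angry'] (min_width=12, slack=4)
Line 5: ['take', 'desert'] (min_width=11, slack=5)
Line 6: ['chapter', 'quickly'] (min_width=15, slack=1)
Line 7: ['one', 'tomato'] (min_width=10, slack=6)

Answer: |understand      |
|dinosaur bee I  |
|snow dust been  |
|python angry    |
|take desert     |
|chapter quickly |
|one tomato      |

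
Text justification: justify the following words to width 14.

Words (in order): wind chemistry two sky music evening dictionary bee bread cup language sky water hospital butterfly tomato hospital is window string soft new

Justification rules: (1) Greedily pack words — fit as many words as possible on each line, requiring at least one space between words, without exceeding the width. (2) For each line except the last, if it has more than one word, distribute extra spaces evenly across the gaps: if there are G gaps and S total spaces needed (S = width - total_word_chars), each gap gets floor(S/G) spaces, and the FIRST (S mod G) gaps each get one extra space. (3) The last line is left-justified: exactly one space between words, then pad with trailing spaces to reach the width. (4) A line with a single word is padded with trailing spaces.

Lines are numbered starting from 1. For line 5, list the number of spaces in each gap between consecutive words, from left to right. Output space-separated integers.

Line 1: ['wind', 'chemistry'] (min_width=14, slack=0)
Line 2: ['two', 'sky', 'music'] (min_width=13, slack=1)
Line 3: ['evening'] (min_width=7, slack=7)
Line 4: ['dictionary', 'bee'] (min_width=14, slack=0)
Line 5: ['bread', 'cup'] (min_width=9, slack=5)
Line 6: ['language', 'sky'] (min_width=12, slack=2)
Line 7: ['water', 'hospital'] (min_width=14, slack=0)
Line 8: ['butterfly'] (min_width=9, slack=5)
Line 9: ['tomato'] (min_width=6, slack=8)
Line 10: ['hospital', 'is'] (min_width=11, slack=3)
Line 11: ['window', 'string'] (min_width=13, slack=1)
Line 12: ['soft', 'new'] (min_width=8, slack=6)

Answer: 6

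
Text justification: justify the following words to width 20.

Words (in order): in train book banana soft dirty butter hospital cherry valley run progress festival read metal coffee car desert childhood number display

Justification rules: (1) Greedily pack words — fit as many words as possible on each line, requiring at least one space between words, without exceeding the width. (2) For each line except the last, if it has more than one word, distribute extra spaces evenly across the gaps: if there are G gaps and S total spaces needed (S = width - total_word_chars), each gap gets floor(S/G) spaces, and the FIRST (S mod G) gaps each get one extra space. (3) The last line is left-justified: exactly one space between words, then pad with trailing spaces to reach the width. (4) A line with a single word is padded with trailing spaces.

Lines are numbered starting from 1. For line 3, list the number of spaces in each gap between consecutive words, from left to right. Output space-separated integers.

Line 1: ['in', 'train', 'book', 'banana'] (min_width=20, slack=0)
Line 2: ['soft', 'dirty', 'butter'] (min_width=17, slack=3)
Line 3: ['hospital', 'cherry'] (min_width=15, slack=5)
Line 4: ['valley', 'run', 'progress'] (min_width=19, slack=1)
Line 5: ['festival', 'read', 'metal'] (min_width=19, slack=1)
Line 6: ['coffee', 'car', 'desert'] (min_width=17, slack=3)
Line 7: ['childhood', 'number'] (min_width=16, slack=4)
Line 8: ['display'] (min_width=7, slack=13)

Answer: 6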